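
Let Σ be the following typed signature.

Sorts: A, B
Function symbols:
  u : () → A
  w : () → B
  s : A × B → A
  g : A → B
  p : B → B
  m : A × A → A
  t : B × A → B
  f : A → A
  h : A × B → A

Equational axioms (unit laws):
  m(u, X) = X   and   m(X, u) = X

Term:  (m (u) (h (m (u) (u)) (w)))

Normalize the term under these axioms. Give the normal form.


1. (m (u) (h (m (u) (u)) (w)))  →  (h (m (u) (u)) (w))
2. (h (m (u) (u)) (w))  →  (h (u) (w))

normal form = (h (u) (w))


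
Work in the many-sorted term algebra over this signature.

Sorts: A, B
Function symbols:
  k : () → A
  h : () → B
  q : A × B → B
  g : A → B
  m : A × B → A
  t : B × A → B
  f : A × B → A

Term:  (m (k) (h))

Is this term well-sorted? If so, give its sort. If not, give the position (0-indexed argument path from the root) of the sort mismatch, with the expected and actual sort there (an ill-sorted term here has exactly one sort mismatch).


well-sorted; sort = A

  (k) : A
  (h) : B
(m (k) (h)) : A


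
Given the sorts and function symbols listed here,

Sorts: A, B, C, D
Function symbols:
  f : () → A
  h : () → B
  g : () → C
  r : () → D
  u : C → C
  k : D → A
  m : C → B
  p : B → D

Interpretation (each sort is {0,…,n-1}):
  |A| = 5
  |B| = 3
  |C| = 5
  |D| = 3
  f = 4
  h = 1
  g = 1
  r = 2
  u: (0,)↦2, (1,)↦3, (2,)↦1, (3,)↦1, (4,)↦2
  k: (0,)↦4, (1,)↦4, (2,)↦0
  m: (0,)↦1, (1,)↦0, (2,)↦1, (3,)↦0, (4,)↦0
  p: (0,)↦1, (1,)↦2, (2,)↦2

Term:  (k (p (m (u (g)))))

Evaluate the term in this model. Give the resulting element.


  g = 1
  (u (g)) = u(1,) = 3
  (m (u (g))) = m(3,) = 0
  (p (m (u (g)))) = p(0,) = 1
  (k (p (m (u (g))))) = k(1,) = 4

value = 4


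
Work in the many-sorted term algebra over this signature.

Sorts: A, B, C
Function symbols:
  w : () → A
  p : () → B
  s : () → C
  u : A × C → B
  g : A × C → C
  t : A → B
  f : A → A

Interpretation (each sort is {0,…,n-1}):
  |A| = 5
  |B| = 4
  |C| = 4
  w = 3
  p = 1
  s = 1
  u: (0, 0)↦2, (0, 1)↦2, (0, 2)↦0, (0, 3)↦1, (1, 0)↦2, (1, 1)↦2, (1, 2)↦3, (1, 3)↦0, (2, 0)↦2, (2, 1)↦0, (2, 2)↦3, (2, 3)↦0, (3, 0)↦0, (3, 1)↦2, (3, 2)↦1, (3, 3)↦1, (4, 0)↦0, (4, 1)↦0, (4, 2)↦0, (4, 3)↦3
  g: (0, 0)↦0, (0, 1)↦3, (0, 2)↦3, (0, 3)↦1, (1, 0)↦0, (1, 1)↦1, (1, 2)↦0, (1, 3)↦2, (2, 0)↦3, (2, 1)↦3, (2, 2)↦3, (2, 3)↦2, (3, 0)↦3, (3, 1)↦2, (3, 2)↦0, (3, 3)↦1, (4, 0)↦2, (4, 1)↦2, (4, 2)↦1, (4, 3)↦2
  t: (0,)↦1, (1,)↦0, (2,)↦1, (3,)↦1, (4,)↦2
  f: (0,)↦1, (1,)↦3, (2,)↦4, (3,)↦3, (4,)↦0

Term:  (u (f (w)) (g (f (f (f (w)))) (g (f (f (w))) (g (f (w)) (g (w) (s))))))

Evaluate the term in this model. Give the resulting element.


value = 2

  w = 3
  (f (w)) = f(3,) = 3
  w = 3
  (f (w)) = f(3,) = 3
  (f (f (w))) = f(3,) = 3
  (f (f (f (w)))) = f(3,) = 3
  w = 3
  (f (w)) = f(3,) = 3
  (f (f (w))) = f(3,) = 3
  w = 3
  (f (w)) = f(3,) = 3
  w = 3
  s = 1
  (g (w) (s)) = g(3, 1) = 2
  (g (f (w)) (g (w) (s))) = g(3, 2) = 0
  (g (f (f (w))) (g (f (w)) (g (w) (s)))) = g(3, 0) = 3
  (g (f (f (f (w)))) (g (f (f (w))) (g (f (w)) (g (w) (s))))) = g(3, 3) = 1
  (u (f (w)) (g (f (f (f (w)))) (g (f (f (w))) (g (f (w)) (g (w) (s)))))) = u(3, 1) = 2


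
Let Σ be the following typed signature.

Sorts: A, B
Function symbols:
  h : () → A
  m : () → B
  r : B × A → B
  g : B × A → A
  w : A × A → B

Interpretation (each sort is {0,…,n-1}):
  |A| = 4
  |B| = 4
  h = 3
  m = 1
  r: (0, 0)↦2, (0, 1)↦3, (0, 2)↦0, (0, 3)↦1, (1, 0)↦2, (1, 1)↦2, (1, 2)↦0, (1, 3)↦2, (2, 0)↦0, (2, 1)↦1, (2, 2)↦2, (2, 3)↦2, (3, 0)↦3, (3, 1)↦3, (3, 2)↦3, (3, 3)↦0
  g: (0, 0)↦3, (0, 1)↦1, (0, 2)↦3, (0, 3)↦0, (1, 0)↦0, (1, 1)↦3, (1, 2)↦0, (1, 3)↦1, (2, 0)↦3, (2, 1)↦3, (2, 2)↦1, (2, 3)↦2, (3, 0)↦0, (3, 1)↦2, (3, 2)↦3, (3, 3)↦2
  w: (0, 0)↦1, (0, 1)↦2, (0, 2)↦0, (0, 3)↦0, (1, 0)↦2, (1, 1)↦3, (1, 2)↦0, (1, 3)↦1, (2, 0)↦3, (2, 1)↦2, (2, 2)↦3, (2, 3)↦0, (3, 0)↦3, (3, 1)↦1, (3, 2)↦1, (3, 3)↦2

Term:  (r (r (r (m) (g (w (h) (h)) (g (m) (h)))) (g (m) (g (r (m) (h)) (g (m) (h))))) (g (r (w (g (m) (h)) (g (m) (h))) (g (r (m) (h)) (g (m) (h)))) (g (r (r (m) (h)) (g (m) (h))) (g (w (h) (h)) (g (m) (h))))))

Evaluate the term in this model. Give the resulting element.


  m = 1
  h = 3
  h = 3
  (w (h) (h)) = w(3, 3) = 2
  m = 1
  h = 3
  (g (m) (h)) = g(1, 3) = 1
  (g (w (h) (h)) (g (m) (h))) = g(2, 1) = 3
  (r (m) (g (w (h) (h)) (g (m) (h)))) = r(1, 3) = 2
  m = 1
  m = 1
  h = 3
  (r (m) (h)) = r(1, 3) = 2
  m = 1
  h = 3
  (g (m) (h)) = g(1, 3) = 1
  (g (r (m) (h)) (g (m) (h))) = g(2, 1) = 3
  (g (m) (g (r (m) (h)) (g (m) (h)))) = g(1, 3) = 1
  (r (r (m) (g (w (h) (h)) (g (m) (h)))) (g (m) (g (r (m) (h)) (g (m) (h))))) = r(2, 1) = 1
  m = 1
  h = 3
  (g (m) (h)) = g(1, 3) = 1
  m = 1
  h = 3
  (g (m) (h)) = g(1, 3) = 1
  (w (g (m) (h)) (g (m) (h))) = w(1, 1) = 3
  m = 1
  h = 3
  (r (m) (h)) = r(1, 3) = 2
  m = 1
  h = 3
  (g (m) (h)) = g(1, 3) = 1
  (g (r (m) (h)) (g (m) (h))) = g(2, 1) = 3
  (r (w (g (m) (h)) (g (m) (h))) (g (r (m) (h)) (g (m) (h)))) = r(3, 3) = 0
  m = 1
  h = 3
  (r (m) (h)) = r(1, 3) = 2
  m = 1
  h = 3
  (g (m) (h)) = g(1, 3) = 1
  (r (r (m) (h)) (g (m) (h))) = r(2, 1) = 1
  h = 3
  h = 3
  (w (h) (h)) = w(3, 3) = 2
  m = 1
  h = 3
  (g (m) (h)) = g(1, 3) = 1
  (g (w (h) (h)) (g (m) (h))) = g(2, 1) = 3
  (g (r (r (m) (h)) (g (m) (h))) (g (w (h) (h)) (g (m) (h)))) = g(1, 3) = 1
  (g (r (w (g (m) (h)) (g (m) (h))) (g (r (m) (h)) (g (m) (h)))) (g (r (r (m) (h)) (g (m) (h))) (g (w (h) (h)) (g (m) (h))))) = g(0, 1) = 1
  (r (r (r (m) (g (w (h) (h)) (g (m) (h)))) (g (m) (g (r (m) (h)) (g (m) (h))))) (g (r (w (g (m) (h)) (g (m) (h))) (g (r (m) (h)) (g (m) (h)))) (g (r (r (m) (h)) (g (m) (h))) (g (w (h) (h)) (g (m) (h)))))) = r(1, 1) = 2

value = 2


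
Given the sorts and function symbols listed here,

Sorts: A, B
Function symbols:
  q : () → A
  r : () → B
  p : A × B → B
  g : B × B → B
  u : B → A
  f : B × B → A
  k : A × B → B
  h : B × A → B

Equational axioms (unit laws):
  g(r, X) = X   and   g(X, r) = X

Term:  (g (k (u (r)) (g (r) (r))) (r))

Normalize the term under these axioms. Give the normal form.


normal form = (k (u (r)) (r))

1. (g (k (u (r)) (g (r) (r))) (r))  →  (k (u (r)) (g (r) (r)))
2. (k (u (r)) (g (r) (r)))  →  (k (u (r)) (r))


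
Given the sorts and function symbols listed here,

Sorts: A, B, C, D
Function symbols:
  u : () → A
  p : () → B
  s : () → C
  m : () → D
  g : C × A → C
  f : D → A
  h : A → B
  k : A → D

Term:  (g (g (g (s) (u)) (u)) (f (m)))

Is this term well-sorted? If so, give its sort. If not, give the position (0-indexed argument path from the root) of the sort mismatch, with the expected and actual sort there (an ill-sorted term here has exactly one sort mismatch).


      (s) : C
      (u) : A
    (g (s) (u)) : C
    (u) : A
  (g (g (s) (u)) (u)) : C
    (m) : D
  (f (m)) : A
(g (g (g (s) (u)) (u)) (f (m))) : C

well-sorted; sort = C


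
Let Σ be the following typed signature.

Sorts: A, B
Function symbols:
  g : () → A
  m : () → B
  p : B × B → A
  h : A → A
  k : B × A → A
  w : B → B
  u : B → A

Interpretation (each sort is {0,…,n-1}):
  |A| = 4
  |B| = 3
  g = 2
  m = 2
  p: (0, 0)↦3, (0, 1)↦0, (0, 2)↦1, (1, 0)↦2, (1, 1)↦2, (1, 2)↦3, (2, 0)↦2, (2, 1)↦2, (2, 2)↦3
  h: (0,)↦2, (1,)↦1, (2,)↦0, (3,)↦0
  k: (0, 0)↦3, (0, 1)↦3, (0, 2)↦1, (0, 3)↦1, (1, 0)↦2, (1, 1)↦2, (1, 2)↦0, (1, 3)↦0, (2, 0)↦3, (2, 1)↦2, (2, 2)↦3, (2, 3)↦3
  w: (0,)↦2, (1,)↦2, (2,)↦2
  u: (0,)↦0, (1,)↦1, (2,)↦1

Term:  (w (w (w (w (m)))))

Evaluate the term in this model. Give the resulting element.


  m = 2
  (w (m)) = w(2,) = 2
  (w (w (m))) = w(2,) = 2
  (w (w (w (m)))) = w(2,) = 2
  (w (w (w (w (m))))) = w(2,) = 2

value = 2


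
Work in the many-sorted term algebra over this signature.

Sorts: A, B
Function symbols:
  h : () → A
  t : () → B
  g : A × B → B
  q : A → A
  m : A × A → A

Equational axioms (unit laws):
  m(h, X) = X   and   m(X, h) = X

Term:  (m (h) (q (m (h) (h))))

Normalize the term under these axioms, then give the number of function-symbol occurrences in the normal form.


size = 2

1. (m (h) (q (m (h) (h))))  →  (q (m (h) (h)))
2. (q (m (h) (h)))  →  (q (h))
normal form: (q (h))


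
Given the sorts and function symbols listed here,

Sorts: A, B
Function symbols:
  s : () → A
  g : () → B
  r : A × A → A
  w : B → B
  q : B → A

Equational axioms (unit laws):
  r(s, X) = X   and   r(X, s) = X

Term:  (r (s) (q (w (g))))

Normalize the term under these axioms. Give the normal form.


1. (r (s) (q (w (g))))  →  (q (w (g)))

normal form = (q (w (g)))


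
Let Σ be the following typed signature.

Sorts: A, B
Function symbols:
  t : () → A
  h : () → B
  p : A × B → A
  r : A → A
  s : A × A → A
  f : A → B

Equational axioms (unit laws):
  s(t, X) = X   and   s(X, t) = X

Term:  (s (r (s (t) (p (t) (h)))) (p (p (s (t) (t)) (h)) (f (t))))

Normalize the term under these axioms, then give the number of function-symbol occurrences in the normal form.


1. (s (r (s (t) (p (t) (h)))) (p (p (s (t) (t)) (h)) (f (t))))  →  (s (r (p (t) (h))) (p (p (s (t) (t)) (h)) (f (t))))
2. (s (r (p (t) (h))) (p (p (s (t) (t)) (h)) (f (t))))  →  (s (r (p (t) (h))) (p (p (t) (h)) (f (t))))
normal form: (s (r (p (t) (h))) (p (p (t) (h)) (f (t))))

size = 11


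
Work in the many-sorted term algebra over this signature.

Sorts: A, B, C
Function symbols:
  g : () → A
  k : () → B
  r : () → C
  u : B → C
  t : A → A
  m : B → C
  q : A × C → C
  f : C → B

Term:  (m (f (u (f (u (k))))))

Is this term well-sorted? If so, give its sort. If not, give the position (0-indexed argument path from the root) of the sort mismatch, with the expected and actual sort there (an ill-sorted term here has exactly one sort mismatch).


          (k) : B
        (u (k)) : C
      (f (u (k))) : B
    (u (f (u (k)))) : C
  (f (u (f (u (k))))) : B
(m (f (u (f (u (k)))))) : C

well-sorted; sort = C


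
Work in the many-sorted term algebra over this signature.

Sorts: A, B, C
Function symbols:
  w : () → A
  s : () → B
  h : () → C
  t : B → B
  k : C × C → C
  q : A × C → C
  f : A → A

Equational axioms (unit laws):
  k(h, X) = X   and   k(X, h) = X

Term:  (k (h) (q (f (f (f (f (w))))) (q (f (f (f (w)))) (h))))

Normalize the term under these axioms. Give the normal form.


1. (k (h) (q (f (f (f (f (w))))) (q (f (f (f (w)))) (h))))  →  (q (f (f (f (f (w))))) (q (f (f (f (w)))) (h)))

normal form = (q (f (f (f (f (w))))) (q (f (f (f (w)))) (h)))


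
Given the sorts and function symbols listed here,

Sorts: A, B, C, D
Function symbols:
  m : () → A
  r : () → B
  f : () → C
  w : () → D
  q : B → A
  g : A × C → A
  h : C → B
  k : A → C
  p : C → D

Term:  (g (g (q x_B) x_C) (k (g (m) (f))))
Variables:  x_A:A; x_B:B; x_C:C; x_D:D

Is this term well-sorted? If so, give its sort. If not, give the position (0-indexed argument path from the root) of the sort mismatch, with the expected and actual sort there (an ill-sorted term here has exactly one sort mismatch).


well-sorted; sort = A

      x_B : B
    (q x_B) : A
    x_C : C
  (g (q x_B) x_C) : A
      (m) : A
      (f) : C
    (g (m) (f)) : A
  (k (g (m) (f))) : C
(g (g (q x_B) x_C) (k (g (m) (f)))) : A


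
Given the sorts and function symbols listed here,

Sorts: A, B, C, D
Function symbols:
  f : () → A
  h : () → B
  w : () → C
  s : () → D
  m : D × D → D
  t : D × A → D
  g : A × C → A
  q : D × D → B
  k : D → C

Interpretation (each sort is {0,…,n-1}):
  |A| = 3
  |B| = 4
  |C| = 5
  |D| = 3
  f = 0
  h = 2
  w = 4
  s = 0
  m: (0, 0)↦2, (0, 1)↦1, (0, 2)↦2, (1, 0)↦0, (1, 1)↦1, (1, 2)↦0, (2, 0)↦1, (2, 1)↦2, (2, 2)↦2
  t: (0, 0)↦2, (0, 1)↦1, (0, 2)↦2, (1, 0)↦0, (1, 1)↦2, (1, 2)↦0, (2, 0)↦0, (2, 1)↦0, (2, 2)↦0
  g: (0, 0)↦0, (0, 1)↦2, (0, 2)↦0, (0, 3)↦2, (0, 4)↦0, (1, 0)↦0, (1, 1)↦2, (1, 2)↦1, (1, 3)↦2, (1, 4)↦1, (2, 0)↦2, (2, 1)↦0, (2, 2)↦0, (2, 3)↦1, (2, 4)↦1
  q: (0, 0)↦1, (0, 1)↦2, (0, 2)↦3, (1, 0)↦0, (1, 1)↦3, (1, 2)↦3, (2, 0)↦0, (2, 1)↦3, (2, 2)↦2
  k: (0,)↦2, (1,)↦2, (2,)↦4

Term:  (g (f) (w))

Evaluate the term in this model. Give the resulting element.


value = 0

  f = 0
  w = 4
  (g (f) (w)) = g(0, 4) = 0


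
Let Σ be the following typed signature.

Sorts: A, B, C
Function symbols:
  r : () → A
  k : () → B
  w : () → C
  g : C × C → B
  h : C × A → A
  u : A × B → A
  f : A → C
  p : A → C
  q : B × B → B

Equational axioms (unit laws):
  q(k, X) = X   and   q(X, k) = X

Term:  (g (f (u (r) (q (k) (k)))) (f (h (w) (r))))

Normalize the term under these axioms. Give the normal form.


1. (g (f (u (r) (q (k) (k)))) (f (h (w) (r))))  →  (g (f (u (r) (k))) (f (h (w) (r))))

normal form = (g (f (u (r) (k))) (f (h (w) (r))))


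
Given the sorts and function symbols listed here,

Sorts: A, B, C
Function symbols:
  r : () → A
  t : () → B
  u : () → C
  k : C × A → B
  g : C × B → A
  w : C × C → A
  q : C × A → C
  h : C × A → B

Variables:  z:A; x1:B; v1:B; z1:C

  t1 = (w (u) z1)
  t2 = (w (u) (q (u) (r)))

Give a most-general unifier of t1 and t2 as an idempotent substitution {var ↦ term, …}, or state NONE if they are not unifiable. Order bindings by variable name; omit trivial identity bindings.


{z1 ↦ (q (u) (r))}


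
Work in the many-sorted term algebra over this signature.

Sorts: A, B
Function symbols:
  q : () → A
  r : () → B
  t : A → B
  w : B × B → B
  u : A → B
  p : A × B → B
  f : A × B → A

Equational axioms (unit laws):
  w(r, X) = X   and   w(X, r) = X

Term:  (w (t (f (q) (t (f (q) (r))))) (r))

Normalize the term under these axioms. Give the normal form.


1. (w (t (f (q) (t (f (q) (r))))) (r))  →  (t (f (q) (t (f (q) (r)))))

normal form = (t (f (q) (t (f (q) (r)))))


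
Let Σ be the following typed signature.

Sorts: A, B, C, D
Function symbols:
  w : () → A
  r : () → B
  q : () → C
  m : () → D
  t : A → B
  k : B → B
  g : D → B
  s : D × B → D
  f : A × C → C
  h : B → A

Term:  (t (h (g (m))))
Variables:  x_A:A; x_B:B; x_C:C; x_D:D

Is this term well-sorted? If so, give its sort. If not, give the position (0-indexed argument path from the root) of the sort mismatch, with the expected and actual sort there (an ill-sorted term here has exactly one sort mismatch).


well-sorted; sort = B

      (m) : D
    (g (m)) : B
  (h (g (m))) : A
(t (h (g (m)))) : B


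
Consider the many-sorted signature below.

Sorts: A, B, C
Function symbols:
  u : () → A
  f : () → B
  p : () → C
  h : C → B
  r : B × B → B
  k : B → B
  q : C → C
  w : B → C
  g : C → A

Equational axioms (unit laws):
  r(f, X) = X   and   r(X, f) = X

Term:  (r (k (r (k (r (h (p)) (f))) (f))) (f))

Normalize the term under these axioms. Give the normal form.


normal form = (k (k (h (p))))

1. (r (k (r (k (r (h (p)) (f))) (f))) (f))  →  (k (r (k (r (h (p)) (f))) (f)))
2. (k (r (k (r (h (p)) (f))) (f)))  →  (k (k (r (h (p)) (f))))
3. (k (k (r (h (p)) (f))))  →  (k (k (h (p))))


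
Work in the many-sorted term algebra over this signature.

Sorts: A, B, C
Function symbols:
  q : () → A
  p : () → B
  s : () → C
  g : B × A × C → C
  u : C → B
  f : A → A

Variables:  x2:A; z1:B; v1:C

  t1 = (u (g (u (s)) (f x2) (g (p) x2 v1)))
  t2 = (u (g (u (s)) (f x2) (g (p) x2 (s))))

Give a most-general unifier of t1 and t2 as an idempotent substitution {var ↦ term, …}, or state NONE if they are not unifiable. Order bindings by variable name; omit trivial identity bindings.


{v1 ↦ (s)}


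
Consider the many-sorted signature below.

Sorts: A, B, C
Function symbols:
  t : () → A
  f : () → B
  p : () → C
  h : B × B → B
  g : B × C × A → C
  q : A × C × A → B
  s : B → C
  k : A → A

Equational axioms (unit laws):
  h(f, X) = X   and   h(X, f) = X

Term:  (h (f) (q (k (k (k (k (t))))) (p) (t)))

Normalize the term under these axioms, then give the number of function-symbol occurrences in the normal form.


size = 8

1. (h (f) (q (k (k (k (k (t))))) (p) (t)))  →  (q (k (k (k (k (t))))) (p) (t))
normal form: (q (k (k (k (k (t))))) (p) (t))


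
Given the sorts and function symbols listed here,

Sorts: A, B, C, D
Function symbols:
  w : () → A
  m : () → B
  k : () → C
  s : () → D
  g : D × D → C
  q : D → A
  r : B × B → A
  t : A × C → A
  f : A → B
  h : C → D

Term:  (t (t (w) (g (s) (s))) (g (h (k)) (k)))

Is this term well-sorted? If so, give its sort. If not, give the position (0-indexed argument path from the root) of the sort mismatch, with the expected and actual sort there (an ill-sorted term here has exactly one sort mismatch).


    (w) : A
      (s) : D
      (s) : D
    (g (s) (s)) : C
  (t (w) (g (s) (s))) : A
      (k) : C
    (h (k)) : D
    (k) : C
  (g (h (k)) (k)) : ✗ arg 1 at [1, 1] has sort C, expected D

ill-sorted at position [1, 1]: expected D, got C


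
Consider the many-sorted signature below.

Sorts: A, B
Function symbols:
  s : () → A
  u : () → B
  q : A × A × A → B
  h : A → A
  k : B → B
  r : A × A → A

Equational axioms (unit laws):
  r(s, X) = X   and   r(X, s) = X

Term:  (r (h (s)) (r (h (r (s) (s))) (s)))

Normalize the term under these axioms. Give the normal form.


normal form = (r (h (s)) (h (s)))

1. (r (h (s)) (r (h (r (s) (s))) (s)))  →  (r (h (s)) (h (r (s) (s))))
2. (r (h (s)) (h (r (s) (s))))  →  (r (h (s)) (h (s)))


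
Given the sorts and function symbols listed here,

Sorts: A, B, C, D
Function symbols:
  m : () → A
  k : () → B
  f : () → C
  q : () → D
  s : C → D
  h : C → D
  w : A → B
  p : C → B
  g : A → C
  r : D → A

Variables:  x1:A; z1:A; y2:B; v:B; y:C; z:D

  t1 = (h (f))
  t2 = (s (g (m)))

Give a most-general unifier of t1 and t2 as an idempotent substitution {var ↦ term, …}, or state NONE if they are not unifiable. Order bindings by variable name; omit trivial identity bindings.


head clash or occurs-check failure — not unifiable

NONE (not unifiable)


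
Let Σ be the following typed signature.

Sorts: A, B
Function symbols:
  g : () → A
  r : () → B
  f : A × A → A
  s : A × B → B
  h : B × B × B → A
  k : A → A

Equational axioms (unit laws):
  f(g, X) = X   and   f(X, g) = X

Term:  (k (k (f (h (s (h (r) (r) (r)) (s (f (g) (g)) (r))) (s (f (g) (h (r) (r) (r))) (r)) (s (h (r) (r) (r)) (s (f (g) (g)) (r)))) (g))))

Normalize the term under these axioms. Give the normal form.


normal form = (k (k (h (s (h (r) (r) (r)) (s (g) (r))) (s (h (r) (r) (r)) (r)) (s (h (r) (r) (r)) (s (g) (r))))))

1. (k (k (f (h (s (h (r) (r) (r)) (s (f (g) (g)) (r))) (s (f (g) (h (r) (r) (r))) (r)) (s (h (r) (r) (r)) (s (f (g) (g)) (r)))) (g))))  →  (k (k (h (s (h (r) (r) (r)) (s (f (g) (g)) (r))) (s (f (g) (h (r) (r) (r))) (r)) (s (h (r) (r) (r)) (s (f (g) (g)) (r))))))
2. (k (k (h (s (h (r) (r) (r)) (s (f (g) (g)) (r))) (s (f (g) (h (r) (r) (r))) (r)) (s (h (r) (r) (r)) (s (f (g) (g)) (r))))))  →  (k (k (h (s (h (r) (r) (r)) (s (g) (r))) (s (f (g) (h (r) (r) (r))) (r)) (s (h (r) (r) (r)) (s (f (g) (g)) (r))))))
3. (k (k (h (s (h (r) (r) (r)) (s (g) (r))) (s (f (g) (h (r) (r) (r))) (r)) (s (h (r) (r) (r)) (s (f (g) (g)) (r))))))  →  (k (k (h (s (h (r) (r) (r)) (s (g) (r))) (s (h (r) (r) (r)) (r)) (s (h (r) (r) (r)) (s (f (g) (g)) (r))))))
4. (k (k (h (s (h (r) (r) (r)) (s (g) (r))) (s (h (r) (r) (r)) (r)) (s (h (r) (r) (r)) (s (f (g) (g)) (r))))))  →  (k (k (h (s (h (r) (r) (r)) (s (g) (r))) (s (h (r) (r) (r)) (r)) (s (h (r) (r) (r)) (s (g) (r))))))


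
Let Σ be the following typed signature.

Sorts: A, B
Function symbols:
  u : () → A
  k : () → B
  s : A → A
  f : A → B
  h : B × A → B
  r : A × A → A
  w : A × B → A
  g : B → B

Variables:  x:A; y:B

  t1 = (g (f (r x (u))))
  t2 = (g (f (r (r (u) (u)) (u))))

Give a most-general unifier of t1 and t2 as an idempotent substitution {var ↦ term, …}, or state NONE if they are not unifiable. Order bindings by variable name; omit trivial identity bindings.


{x ↦ (r (u) (u))}


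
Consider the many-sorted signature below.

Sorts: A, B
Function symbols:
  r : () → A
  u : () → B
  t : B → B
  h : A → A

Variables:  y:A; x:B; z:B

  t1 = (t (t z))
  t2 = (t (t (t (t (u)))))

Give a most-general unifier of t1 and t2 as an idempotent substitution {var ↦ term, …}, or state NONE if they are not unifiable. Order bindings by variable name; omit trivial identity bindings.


{z ↦ (t (t (u)))}


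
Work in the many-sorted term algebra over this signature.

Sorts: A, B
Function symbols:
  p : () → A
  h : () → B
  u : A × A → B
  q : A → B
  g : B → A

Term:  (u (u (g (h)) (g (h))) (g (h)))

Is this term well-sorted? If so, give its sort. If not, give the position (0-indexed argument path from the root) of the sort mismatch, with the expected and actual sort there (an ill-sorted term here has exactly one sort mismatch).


ill-sorted at position [0]: expected A, got B

      (h) : B
    (g (h)) : A
      (h) : B
    (g (h)) : A
  (u (g (h)) (g (h))) : B
    (h) : B
  (g (h)) : A
(u (u (g (h)) (g (h))) (g (h))) : ✗ arg 0 at [0] has sort B, expected A


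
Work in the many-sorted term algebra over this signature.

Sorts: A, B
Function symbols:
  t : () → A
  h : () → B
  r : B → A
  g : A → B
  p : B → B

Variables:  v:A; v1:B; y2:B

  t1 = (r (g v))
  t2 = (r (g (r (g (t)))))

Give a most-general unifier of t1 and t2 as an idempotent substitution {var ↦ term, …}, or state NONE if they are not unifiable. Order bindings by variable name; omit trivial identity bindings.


{v ↦ (r (g (t)))}


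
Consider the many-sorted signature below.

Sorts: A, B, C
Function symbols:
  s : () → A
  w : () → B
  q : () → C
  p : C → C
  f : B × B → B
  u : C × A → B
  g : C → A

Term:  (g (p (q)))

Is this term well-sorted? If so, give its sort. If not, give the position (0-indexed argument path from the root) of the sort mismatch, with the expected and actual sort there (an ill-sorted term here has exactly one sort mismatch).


    (q) : C
  (p (q)) : C
(g (p (q))) : A

well-sorted; sort = A


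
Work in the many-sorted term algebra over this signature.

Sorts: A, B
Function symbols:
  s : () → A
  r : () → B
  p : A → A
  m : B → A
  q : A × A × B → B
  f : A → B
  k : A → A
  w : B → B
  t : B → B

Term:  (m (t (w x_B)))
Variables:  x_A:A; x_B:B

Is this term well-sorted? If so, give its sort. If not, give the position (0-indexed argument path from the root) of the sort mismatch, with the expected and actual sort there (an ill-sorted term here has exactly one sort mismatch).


      x_B : B
    (w x_B) : B
  (t (w x_B)) : B
(m (t (w x_B))) : A

well-sorted; sort = A


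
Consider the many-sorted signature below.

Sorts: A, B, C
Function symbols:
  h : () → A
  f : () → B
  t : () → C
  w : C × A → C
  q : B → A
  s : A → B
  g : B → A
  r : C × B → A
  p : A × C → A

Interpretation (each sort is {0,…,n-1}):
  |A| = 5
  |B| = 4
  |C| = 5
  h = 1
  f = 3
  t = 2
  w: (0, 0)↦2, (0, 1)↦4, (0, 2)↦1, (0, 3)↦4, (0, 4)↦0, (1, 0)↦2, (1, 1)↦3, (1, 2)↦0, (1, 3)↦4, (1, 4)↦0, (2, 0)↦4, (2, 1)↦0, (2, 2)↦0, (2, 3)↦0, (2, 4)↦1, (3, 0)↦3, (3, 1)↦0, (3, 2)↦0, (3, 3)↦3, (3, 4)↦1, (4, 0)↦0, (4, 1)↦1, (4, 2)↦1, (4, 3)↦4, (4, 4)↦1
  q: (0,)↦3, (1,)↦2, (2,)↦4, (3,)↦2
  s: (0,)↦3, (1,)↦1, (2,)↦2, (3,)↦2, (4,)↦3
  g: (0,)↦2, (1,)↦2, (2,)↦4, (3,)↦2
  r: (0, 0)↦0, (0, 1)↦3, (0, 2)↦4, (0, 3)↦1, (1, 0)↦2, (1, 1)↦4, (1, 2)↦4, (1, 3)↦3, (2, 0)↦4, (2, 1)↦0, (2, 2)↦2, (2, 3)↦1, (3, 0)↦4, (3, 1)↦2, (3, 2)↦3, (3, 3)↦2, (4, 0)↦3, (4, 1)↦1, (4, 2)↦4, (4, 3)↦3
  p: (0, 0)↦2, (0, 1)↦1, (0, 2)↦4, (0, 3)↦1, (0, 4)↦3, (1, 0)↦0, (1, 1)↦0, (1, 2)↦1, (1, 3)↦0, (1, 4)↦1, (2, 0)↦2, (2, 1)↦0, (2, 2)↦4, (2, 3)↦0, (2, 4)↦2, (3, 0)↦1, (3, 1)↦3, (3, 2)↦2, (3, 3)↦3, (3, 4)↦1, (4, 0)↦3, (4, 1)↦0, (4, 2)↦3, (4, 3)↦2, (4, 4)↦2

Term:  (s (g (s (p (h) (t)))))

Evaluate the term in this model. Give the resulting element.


  h = 1
  t = 2
  (p (h) (t)) = p(1, 2) = 1
  (s (p (h) (t))) = s(1,) = 1
  (g (s (p (h) (t)))) = g(1,) = 2
  (s (g (s (p (h) (t))))) = s(2,) = 2

value = 2


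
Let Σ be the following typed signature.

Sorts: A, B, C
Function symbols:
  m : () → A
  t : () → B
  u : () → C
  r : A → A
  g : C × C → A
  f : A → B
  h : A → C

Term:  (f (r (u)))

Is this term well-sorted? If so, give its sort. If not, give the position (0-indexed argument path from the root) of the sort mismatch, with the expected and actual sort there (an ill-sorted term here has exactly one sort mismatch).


ill-sorted at position [0, 0]: expected A, got C

    (u) : C
  (r (u)) : ✗ arg 0 at [0, 0] has sort C, expected A


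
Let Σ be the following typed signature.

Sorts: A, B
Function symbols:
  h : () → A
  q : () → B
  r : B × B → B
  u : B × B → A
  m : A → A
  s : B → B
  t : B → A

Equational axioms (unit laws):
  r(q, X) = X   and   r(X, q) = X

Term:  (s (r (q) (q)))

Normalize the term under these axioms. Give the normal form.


1. (s (r (q) (q)))  →  (s (q))

normal form = (s (q))


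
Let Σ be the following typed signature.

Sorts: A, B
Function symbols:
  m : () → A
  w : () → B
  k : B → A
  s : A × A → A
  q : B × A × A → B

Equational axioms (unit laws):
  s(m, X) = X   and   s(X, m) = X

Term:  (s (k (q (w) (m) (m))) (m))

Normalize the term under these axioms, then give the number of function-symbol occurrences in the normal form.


1. (s (k (q (w) (m) (m))) (m))  →  (k (q (w) (m) (m)))
normal form: (k (q (w) (m) (m)))

size = 5


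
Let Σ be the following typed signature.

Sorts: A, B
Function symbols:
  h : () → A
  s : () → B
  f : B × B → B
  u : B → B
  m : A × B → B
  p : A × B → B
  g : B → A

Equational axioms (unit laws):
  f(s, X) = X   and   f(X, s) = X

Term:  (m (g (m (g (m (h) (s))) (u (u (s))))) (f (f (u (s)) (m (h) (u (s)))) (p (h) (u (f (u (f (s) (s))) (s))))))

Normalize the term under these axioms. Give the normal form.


normal form = (m (g (m (g (m (h) (s))) (u (u (s))))) (f (f (u (s)) (m (h) (u (s)))) (p (h) (u (u (s))))))

1. (m (g (m (g (m (h) (s))) (u (u (s))))) (f (f (u (s)) (m (h) (u (s)))) (p (h) (u (f (u (f (s) (s))) (s))))))  →  (m (g (m (g (m (h) (s))) (u (u (s))))) (f (f (u (s)) (m (h) (u (s)))) (p (h) (u (u (f (s) (s)))))))
2. (m (g (m (g (m (h) (s))) (u (u (s))))) (f (f (u (s)) (m (h) (u (s)))) (p (h) (u (u (f (s) (s)))))))  →  (m (g (m (g (m (h) (s))) (u (u (s))))) (f (f (u (s)) (m (h) (u (s)))) (p (h) (u (u (s))))))


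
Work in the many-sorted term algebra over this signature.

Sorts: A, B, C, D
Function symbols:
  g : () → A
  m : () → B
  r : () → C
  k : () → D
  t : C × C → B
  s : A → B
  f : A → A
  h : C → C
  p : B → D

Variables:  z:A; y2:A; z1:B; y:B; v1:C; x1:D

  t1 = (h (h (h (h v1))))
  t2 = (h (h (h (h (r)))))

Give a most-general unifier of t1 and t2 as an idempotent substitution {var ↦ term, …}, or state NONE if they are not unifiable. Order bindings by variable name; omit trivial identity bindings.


{v1 ↦ (r)}


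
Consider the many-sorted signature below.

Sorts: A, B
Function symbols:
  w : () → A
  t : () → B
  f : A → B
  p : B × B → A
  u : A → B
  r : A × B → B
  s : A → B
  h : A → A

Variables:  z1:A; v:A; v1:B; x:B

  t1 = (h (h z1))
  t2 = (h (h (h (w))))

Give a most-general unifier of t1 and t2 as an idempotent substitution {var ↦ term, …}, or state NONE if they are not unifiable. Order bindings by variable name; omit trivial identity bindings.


{z1 ↦ (h (w))}


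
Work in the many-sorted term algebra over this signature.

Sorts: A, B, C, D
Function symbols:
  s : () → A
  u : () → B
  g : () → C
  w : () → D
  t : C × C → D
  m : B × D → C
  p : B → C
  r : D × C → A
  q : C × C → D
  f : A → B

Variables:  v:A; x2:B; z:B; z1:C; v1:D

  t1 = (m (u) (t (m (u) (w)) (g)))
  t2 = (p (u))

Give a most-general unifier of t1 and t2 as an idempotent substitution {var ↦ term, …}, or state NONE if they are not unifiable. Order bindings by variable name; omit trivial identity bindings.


head clash or occurs-check failure — not unifiable

NONE (not unifiable)


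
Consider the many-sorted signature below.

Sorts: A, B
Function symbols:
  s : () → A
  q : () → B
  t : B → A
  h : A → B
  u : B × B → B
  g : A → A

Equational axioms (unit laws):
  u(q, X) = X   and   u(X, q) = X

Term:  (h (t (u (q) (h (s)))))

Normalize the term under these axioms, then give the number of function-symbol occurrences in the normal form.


1. (h (t (u (q) (h (s)))))  →  (h (t (h (s))))
normal form: (h (t (h (s))))

size = 4


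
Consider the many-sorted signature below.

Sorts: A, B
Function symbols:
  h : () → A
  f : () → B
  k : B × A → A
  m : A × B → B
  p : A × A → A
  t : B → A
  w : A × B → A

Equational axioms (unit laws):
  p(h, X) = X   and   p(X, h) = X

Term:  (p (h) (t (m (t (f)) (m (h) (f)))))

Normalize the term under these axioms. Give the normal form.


1. (p (h) (t (m (t (f)) (m (h) (f)))))  →  (t (m (t (f)) (m (h) (f))))

normal form = (t (m (t (f)) (m (h) (f))))


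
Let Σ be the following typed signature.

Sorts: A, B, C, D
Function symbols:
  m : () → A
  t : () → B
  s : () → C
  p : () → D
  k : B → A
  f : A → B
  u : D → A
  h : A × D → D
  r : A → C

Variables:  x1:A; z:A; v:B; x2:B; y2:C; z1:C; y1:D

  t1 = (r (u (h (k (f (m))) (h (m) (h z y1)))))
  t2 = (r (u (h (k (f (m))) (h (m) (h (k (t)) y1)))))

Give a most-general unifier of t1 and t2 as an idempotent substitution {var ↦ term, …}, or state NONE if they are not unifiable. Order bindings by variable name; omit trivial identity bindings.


{z ↦ (k (t))}


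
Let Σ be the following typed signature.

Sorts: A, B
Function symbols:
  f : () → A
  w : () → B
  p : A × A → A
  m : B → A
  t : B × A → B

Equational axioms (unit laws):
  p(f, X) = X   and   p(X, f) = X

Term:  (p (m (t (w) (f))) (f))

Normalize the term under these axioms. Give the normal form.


normal form = (m (t (w) (f)))

1. (p (m (t (w) (f))) (f))  →  (m (t (w) (f)))


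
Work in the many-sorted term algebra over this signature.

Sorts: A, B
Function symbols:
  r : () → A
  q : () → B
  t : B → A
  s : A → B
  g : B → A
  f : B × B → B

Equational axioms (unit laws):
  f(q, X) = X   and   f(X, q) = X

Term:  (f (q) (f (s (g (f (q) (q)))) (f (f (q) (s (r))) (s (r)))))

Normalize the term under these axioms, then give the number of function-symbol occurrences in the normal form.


size = 9

1. (f (q) (f (s (g (f (q) (q)))) (f (f (q) (s (r))) (s (r)))))  →  (f (s (g (f (q) (q)))) (f (f (q) (s (r))) (s (r))))
2. (f (s (g (f (q) (q)))) (f (f (q) (s (r))) (s (r))))  →  (f (s (g (q))) (f (f (q) (s (r))) (s (r))))
3. (f (s (g (q))) (f (f (q) (s (r))) (s (r))))  →  (f (s (g (q))) (f (s (r)) (s (r))))
normal form: (f (s (g (q))) (f (s (r)) (s (r))))


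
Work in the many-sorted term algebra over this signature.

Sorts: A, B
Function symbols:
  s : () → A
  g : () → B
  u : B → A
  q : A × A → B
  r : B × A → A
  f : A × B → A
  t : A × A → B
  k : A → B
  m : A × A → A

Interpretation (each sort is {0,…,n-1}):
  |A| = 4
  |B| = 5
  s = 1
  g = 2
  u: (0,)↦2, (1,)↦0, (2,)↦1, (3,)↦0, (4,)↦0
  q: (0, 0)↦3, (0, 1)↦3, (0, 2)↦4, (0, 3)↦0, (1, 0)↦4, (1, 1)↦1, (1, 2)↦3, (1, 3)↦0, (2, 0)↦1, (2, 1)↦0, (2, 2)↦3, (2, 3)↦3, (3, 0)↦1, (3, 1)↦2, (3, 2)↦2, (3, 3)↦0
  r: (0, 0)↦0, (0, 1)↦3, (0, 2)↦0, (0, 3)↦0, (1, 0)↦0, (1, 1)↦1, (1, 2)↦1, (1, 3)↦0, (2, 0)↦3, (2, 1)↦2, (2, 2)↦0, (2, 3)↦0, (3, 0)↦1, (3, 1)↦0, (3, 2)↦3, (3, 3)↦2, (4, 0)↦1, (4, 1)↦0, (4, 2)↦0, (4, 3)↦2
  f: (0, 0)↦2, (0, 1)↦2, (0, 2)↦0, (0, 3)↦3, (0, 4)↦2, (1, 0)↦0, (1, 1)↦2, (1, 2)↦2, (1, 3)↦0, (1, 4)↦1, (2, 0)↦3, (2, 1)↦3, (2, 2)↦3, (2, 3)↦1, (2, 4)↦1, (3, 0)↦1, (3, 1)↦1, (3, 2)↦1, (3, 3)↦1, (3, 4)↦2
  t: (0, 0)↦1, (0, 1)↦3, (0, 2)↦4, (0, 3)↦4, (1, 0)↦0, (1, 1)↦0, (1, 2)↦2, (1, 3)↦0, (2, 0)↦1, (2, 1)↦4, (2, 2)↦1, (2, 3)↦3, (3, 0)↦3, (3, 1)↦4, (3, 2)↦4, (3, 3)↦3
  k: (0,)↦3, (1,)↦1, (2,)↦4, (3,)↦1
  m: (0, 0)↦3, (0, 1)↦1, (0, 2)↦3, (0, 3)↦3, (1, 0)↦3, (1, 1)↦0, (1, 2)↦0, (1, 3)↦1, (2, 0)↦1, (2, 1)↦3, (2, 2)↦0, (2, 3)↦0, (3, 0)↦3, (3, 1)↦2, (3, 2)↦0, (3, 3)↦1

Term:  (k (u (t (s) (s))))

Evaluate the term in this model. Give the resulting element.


  s = 1
  s = 1
  (t (s) (s)) = t(1, 1) = 0
  (u (t (s) (s))) = u(0,) = 2
  (k (u (t (s) (s)))) = k(2,) = 4

value = 4


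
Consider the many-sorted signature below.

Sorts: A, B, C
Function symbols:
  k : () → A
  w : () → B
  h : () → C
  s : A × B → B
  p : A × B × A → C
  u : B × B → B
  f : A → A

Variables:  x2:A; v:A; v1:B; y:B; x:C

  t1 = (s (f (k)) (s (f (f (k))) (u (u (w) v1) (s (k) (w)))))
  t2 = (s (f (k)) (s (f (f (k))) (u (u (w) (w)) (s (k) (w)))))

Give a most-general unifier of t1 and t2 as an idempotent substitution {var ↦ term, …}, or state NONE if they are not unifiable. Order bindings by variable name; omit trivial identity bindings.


{v1 ↦ (w)}


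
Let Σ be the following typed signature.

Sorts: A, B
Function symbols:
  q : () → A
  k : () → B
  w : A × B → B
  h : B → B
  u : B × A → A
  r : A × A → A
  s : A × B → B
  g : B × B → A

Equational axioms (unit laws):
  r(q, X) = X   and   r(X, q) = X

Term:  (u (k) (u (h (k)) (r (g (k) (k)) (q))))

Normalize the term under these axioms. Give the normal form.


1. (u (k) (u (h (k)) (r (g (k) (k)) (q))))  →  (u (k) (u (h (k)) (g (k) (k))))

normal form = (u (k) (u (h (k)) (g (k) (k))))


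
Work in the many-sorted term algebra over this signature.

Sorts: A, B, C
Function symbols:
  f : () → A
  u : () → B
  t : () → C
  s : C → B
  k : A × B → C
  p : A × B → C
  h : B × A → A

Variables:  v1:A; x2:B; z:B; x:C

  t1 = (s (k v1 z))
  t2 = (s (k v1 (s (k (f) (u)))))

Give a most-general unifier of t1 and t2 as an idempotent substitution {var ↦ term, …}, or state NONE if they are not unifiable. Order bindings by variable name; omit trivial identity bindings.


{z ↦ (s (k (f) (u)))}


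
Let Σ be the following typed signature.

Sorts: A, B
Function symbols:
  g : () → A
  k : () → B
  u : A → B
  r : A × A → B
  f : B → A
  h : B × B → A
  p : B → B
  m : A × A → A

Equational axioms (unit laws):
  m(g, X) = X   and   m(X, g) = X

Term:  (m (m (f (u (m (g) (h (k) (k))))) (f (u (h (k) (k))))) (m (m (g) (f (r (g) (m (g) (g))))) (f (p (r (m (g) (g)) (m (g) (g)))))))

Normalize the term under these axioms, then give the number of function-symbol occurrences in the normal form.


size = 22

1. (m (m (f (u (m (g) (h (k) (k))))) (f (u (h (k) (k))))) (m (m (g) (f (r (g) (m (g) (g))))) (f (p (r (m (g) (g)) (m (g) (g)))))))  →  (m (m (f (u (h (k) (k)))) (f (u (h (k) (k))))) (m (m (g) (f (r (g) (m (g) (g))))) (f (p (r (m (g) (g)) (m (g) (g)))))))
2. (m (m (f (u (h (k) (k)))) (f (u (h (k) (k))))) (m (m (g) (f (r (g) (m (g) (g))))) (f (p (r (m (g) (g)) (m (g) (g)))))))  →  (m (m (f (u (h (k) (k)))) (f (u (h (k) (k))))) (m (f (r (g) (m (g) (g)))) (f (p (r (m (g) (g)) (m (g) (g)))))))
3. (m (m (f (u (h (k) (k)))) (f (u (h (k) (k))))) (m (f (r (g) (m (g) (g)))) (f (p (r (m (g) (g)) (m (g) (g)))))))  →  (m (m (f (u (h (k) (k)))) (f (u (h (k) (k))))) (m (f (r (g) (g))) (f (p (r (m (g) (g)) (m (g) (g)))))))
4. (m (m (f (u (h (k) (k)))) (f (u (h (k) (k))))) (m (f (r (g) (g))) (f (p (r (m (g) (g)) (m (g) (g)))))))  →  (m (m (f (u (h (k) (k)))) (f (u (h (k) (k))))) (m (f (r (g) (g))) (f (p (r (g) (m (g) (g)))))))
5. (m (m (f (u (h (k) (k)))) (f (u (h (k) (k))))) (m (f (r (g) (g))) (f (p (r (g) (m (g) (g)))))))  →  (m (m (f (u (h (k) (k)))) (f (u (h (k) (k))))) (m (f (r (g) (g))) (f (p (r (g) (g))))))
normal form: (m (m (f (u (h (k) (k)))) (f (u (h (k) (k))))) (m (f (r (g) (g))) (f (p (r (g) (g))))))


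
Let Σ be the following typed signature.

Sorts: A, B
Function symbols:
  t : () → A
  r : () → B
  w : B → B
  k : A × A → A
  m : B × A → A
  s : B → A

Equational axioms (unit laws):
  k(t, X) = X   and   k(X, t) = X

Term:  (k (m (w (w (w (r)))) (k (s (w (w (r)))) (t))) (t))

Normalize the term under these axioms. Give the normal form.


normal form = (m (w (w (w (r)))) (s (w (w (r)))))

1. (k (m (w (w (w (r)))) (k (s (w (w (r)))) (t))) (t))  →  (m (w (w (w (r)))) (k (s (w (w (r)))) (t)))
2. (m (w (w (w (r)))) (k (s (w (w (r)))) (t)))  →  (m (w (w (w (r)))) (s (w (w (r)))))


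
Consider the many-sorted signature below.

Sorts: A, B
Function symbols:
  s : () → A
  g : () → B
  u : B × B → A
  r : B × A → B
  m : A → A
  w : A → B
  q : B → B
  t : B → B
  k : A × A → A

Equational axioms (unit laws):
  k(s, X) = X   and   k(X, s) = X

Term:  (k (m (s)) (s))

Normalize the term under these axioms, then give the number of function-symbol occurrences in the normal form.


1. (k (m (s)) (s))  →  (m (s))
normal form: (m (s))

size = 2


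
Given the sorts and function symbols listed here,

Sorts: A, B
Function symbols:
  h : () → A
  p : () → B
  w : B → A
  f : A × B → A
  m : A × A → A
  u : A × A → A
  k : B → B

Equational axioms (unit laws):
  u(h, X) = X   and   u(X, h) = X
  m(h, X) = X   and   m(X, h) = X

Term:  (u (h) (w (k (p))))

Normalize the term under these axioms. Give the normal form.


normal form = (w (k (p)))

1. (u (h) (w (k (p))))  →  (w (k (p)))


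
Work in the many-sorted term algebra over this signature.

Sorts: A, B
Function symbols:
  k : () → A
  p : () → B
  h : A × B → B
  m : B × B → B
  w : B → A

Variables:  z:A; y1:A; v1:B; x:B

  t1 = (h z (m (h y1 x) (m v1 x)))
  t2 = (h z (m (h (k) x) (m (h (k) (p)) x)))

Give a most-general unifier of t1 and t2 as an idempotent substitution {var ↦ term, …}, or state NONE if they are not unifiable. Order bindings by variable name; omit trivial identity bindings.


{v1 ↦ (h (k) (p)), y1 ↦ (k)}


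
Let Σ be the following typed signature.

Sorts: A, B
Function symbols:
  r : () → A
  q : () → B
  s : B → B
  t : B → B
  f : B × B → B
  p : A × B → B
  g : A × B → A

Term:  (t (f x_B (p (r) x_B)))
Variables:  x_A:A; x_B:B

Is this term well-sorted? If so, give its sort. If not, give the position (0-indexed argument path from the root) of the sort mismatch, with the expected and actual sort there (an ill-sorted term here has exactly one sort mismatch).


well-sorted; sort = B

    x_B : B
      (r) : A
      x_B : B
    (p (r) x_B) : B
  (f x_B (p (r) x_B)) : B
(t (f x_B (p (r) x_B))) : B


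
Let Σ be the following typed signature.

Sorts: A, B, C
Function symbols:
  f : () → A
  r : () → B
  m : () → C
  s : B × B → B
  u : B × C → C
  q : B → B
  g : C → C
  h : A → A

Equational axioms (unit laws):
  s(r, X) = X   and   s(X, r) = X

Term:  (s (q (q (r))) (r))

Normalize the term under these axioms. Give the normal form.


1. (s (q (q (r))) (r))  →  (q (q (r)))

normal form = (q (q (r)))


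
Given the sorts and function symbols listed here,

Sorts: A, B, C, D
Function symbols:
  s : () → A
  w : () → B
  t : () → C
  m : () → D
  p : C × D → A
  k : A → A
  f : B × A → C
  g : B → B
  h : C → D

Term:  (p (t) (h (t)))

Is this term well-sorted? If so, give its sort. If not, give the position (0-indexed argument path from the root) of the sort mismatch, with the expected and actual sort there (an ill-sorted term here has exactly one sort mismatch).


  (t) : C
    (t) : C
  (h (t)) : D
(p (t) (h (t))) : A

well-sorted; sort = A
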